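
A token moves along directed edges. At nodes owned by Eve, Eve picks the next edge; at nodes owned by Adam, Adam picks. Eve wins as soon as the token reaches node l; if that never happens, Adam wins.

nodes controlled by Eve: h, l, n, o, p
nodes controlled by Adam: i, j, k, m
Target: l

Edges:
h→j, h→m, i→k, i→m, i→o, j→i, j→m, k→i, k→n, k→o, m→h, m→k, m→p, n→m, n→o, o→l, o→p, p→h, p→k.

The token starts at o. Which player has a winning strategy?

A0 = {l}
A1: add {o} — o (Eve) has o→l.
o ∈ A1, so Eve can force the target.

Eve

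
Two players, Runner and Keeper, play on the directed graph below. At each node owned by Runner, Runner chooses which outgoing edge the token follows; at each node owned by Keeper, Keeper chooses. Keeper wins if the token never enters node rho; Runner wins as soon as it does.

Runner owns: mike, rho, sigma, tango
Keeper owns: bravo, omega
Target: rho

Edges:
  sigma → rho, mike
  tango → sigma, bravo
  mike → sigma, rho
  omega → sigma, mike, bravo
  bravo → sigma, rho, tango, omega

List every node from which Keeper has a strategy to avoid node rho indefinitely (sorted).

A0 = {rho}
A1: add {mike, sigma} — sigma (Runner) has sigma→rho; mike (Runner) has mike→rho.
A2: add {tango} — tango (Runner) has tango→sigma.
A3 = A2; e.g. omega (Keeper) can still go to bravo. Fixed point.
Runner's attractor = {mike, rho, sigma, tango}; Keeper avoids the target exactly from the complement.

bravo, omega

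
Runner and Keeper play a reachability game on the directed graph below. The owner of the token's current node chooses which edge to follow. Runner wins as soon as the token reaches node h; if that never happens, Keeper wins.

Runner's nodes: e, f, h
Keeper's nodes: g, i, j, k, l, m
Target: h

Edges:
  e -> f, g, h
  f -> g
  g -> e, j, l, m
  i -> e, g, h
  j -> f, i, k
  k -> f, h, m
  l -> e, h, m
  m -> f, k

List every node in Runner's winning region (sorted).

A0 = {h}
A1: add {e} — e (Runner) has e→h.
A2 = A1; e.g. f (Runner) has no edge into A1. Fixed point.
Runner's winning region = {e, h}.

e, h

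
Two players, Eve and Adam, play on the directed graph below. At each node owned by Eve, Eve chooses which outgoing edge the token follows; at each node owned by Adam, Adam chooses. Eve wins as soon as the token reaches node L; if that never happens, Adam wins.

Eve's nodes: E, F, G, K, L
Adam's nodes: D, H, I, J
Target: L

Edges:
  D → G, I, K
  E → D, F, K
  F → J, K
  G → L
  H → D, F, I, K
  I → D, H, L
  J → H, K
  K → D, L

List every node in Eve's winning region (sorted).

A0 = {L}
A1: add {G, K} — G (Eve) has G→L; K (Eve) has K→L.
A2: add {E, F} — E (Eve) has E→K; F (Eve) has F→K.
A3 = A2; e.g. D (Adam) can still go to I. Fixed point.
Eve's winning region = {E, F, G, K, L}.

E, F, G, K, L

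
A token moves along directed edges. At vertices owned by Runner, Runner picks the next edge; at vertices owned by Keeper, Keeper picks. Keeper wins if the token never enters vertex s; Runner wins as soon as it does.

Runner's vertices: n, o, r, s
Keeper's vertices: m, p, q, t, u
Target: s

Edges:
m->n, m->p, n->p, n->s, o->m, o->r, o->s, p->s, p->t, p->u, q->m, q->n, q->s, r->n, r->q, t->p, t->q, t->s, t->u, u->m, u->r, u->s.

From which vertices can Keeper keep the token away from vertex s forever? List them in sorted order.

m, p, q, t, u

A0 = {s}
A1: add {n, o} — n (Runner) has n→s; o (Runner) has o→s.
A2: add {r} — r (Runner) has r→n.
A3 = A2; e.g. m (Keeper) can still go to p. Fixed point.
Runner's attractor = {n, o, r, s}; Keeper avoids the target exactly from the complement.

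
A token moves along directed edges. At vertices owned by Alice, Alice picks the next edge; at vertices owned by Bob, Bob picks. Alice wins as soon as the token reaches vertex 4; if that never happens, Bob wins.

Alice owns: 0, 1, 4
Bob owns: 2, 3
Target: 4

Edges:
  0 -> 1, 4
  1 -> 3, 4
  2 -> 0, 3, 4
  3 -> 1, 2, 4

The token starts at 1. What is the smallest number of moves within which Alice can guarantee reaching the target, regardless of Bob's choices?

1

A0 = {4}
A1: add {0, 1} — 0 (Alice) has 0→4; 1 (Alice) has 1→4.
A2 = A1; e.g. 2 (Bob) can still go to 3. Fixed point.
1 enters the attractor at level 1, so Alice can force the target in 1 move from there.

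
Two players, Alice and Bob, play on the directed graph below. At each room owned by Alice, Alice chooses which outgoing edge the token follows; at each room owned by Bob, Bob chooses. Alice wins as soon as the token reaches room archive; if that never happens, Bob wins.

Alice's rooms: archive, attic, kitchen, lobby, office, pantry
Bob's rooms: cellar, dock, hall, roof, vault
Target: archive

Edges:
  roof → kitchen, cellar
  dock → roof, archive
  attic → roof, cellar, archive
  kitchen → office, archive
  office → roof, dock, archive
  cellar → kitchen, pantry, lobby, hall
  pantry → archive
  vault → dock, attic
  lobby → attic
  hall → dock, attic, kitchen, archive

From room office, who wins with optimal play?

A0 = {archive}
A1: add {attic, kitchen, office, pantry} — attic (Alice) has attic→archive; kitchen (Alice) has kitchen→archive; office (Alice) has office→archive; pantry (Alice) has pantry→archive.
office ∈ A1, so Alice can force the target.

Alice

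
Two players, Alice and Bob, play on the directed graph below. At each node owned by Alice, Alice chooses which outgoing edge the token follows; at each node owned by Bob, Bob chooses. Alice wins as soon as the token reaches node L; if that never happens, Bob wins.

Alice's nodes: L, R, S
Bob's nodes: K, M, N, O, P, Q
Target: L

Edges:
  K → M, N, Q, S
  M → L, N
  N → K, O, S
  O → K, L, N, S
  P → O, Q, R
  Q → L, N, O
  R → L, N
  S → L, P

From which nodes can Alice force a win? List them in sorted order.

A0 = {L}
A1: add {R, S} — R (Alice) has R→L; S (Alice) has S→L.
A2 = A1; e.g. K (Bob) can still go to M. Fixed point.
Alice's winning region = {L, R, S}.

L, R, S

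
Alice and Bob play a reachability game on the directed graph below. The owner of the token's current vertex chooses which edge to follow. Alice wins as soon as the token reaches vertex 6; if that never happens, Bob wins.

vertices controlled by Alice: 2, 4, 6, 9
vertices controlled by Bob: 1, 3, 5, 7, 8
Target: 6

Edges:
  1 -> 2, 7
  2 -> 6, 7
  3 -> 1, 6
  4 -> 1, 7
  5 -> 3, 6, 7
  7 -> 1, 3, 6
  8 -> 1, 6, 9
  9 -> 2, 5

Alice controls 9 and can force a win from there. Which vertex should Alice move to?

A0 = {6}
A1: add {2} — 2 (Alice) has 2→6.
A2: add {9} — 9 (Alice) has 9→2.
A3 = A2; e.g. 1 (Bob) can still go to 7. Fixed point.
From 9, successor 2 is in the attractor (rank 1); the other successor 5 is not.

2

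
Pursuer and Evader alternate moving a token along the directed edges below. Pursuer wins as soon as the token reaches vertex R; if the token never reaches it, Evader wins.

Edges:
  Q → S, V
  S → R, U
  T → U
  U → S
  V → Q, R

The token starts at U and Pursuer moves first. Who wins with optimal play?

Track states (vertex, player-to-move).
A0 = {(R,Pursuer), (R,Evader)}
A1: add {(S,Pursuer), (V,Pursuer)}.
A2: add {(Q,Evader), (U,Evader)}.
A3: add {(T,Pursuer)}.
A4 = A3; e.g. (Q,Pursuer) stays out. (U,Pursuer) never enters ⇒ Evader avoids the target.

Evader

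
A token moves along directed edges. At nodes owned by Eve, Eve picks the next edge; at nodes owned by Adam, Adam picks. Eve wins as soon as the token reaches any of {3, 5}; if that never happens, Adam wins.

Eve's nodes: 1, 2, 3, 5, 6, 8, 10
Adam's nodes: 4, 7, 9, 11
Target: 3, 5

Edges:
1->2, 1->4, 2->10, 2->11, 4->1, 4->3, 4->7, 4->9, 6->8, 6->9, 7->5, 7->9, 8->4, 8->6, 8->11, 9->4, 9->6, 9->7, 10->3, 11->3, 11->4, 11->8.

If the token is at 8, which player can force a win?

Adam

A0 = {3, 5}
A1: add {10} — 10 (Eve) has 10→3.
A2: add {2} — 2 (Eve) has 2→10.
A3: add {1} — 1 (Eve) has 1→2.
A4 = A3; e.g. 4 (Adam) can still go to 7. Fixed point.
8 never enters the attractor, so Adam can avoid the target forever.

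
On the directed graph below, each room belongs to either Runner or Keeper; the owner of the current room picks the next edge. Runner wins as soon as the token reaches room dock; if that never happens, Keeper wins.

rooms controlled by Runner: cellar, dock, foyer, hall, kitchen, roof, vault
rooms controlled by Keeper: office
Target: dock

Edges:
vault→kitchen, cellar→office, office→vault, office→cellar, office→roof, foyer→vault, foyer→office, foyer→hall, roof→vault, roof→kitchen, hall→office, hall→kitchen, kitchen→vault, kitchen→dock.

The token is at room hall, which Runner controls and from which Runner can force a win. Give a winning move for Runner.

kitchen

A0 = {dock}
A1: add {kitchen} — kitchen (Runner) has kitchen→dock.
A2: add {hall, roof, vault} — vault (Runner) has vault→kitchen; roof (Runner) has roof→kitchen; hall (Runner) has hall→kitchen.
A3: add {foyer} — foyer (Runner) has foyer→vault.
A4 = A3; e.g. cellar (Runner) has no edge into A3. Fixed point.
From hall, successor kitchen is in the attractor (rank 1); the other successor office is not.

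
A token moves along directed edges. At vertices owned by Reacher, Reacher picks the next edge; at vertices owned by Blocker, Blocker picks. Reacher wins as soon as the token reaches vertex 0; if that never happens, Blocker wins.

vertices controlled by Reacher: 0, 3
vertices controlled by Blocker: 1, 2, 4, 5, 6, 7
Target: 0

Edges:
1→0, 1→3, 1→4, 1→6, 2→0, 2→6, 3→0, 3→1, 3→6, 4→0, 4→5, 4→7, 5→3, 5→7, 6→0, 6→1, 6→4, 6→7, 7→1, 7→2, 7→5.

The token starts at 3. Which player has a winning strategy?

A0 = {0}
A1: add {3} — 3 (Reacher) has 3→0.
A2 = A1; e.g. 1 (Blocker) can still go to 4. Fixed point.
3 ∈ A1, so Reacher can force the target.

Reacher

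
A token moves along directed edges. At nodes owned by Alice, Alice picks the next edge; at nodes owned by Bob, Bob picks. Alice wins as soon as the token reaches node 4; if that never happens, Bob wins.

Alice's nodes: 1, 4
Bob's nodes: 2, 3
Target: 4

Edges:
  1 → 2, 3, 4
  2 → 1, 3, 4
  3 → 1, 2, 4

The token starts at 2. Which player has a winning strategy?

Bob

A0 = {4}
A1: add {1} — 1 (Alice) has 1→4.
A2 = A1; e.g. 2 (Bob) can still go to 3. Fixed point.
2 never enters the attractor, so Bob can avoid the target forever.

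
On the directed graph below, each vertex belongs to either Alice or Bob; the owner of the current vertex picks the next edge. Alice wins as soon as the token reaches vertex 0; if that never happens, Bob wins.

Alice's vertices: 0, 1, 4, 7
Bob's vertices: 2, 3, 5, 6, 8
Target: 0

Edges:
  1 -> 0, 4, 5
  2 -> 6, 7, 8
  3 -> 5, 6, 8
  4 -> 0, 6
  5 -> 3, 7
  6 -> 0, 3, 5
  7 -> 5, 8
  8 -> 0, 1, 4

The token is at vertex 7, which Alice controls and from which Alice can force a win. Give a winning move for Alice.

8

A0 = {0}
A1: add {1, 4} — 1 (Alice) has 1→0; 4 (Alice) has 4→0.
A2: add {8} — 8 (Bob): all of {0, 1, 4} already in.
A3: add {7} — 7 (Alice) has 7→8.
A4 = A3; e.g. 2 (Bob) can still go to 6. Fixed point.
From 7, successor 8 is in the attractor (rank 2); the other successor 5 is not.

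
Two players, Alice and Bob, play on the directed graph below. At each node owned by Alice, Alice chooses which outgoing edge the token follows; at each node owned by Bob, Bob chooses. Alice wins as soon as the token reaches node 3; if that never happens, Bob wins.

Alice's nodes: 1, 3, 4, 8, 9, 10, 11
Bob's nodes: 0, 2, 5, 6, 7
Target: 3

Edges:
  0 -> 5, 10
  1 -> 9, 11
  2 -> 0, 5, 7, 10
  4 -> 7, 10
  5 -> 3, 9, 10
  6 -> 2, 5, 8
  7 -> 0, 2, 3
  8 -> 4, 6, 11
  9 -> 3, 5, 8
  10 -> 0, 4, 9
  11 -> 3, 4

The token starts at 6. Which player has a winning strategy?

A0 = {3}
A1: add {9, 11} — 9 (Alice) has 9→3; 11 (Alice) has 11→3.
A2: add {1, 8, 10} — 1 (Alice) has 1→9; 8 (Alice) has 8→11; 10 (Alice) has 10→9.
A3: add {4, 5} — 4 (Alice) has 4→10; 5 (Bob): all of {3, 9, 10} already in.
A4: add {0} — 0 (Bob): all of {5, 10} already in.
A5 = A4; e.g. 2 (Bob) can still go to 7. Fixed point.
6 never enters the attractor, so Bob can avoid the target forever.

Bob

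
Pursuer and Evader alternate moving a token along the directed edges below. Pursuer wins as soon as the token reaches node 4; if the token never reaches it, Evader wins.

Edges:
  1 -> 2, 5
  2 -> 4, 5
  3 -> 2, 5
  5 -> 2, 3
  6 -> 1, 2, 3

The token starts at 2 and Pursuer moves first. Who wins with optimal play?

Pursuer

Track states (vertex, player-to-move).
A0 = {(4,Pursuer), (4,Evader)}
A1: add {(2,Pursuer)}.
(2,Pursuer) ∈ A1 ⇒ Pursuer forces the target.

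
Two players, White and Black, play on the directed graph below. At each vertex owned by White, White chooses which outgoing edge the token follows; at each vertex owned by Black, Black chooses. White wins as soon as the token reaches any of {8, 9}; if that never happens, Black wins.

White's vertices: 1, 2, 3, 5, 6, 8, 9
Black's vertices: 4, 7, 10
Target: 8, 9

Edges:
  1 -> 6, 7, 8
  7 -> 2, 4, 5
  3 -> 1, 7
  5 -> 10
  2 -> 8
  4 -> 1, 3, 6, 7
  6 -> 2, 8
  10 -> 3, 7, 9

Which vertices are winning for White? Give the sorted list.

1, 2, 3, 6, 8, 9

A0 = {8, 9}
A1: add {1, 2, 6} — 1 (White) has 1→8; 2 (White) has 2→8; 6 (White) has 6→8.
A2: add {3} — 3 (White) has 3→1.
A3 = A2; e.g. 4 (Black) can still go to 7. Fixed point.
White's winning region = {1, 2, 3, 6, 8, 9}.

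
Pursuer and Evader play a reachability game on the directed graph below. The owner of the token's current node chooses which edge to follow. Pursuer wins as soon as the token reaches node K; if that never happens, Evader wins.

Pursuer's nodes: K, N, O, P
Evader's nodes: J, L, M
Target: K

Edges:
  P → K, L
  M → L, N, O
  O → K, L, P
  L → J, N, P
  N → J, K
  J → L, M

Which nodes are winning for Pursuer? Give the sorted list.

A0 = {K}
A1: add {N, O, P} — N (Pursuer) has N→K; O (Pursuer) has O→K; P (Pursuer) has P→K.
A2 = A1; e.g. J (Evader) can still go to L. Fixed point.
Pursuer's winning region = {K, N, O, P}.

K, N, O, P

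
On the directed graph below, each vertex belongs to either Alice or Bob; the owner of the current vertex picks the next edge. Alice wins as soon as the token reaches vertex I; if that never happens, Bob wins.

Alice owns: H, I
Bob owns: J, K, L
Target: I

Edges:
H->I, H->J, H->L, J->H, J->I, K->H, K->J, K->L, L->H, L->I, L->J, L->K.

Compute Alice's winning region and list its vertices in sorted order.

A0 = {I}
A1: add {H} — H (Alice) has H→I.
A2: add {J} — J (Bob): all of {H, I} already in.
A3 = A2; e.g. K (Bob) can still go to L. Fixed point.
Alice's winning region = {H, I, J}.

H, I, J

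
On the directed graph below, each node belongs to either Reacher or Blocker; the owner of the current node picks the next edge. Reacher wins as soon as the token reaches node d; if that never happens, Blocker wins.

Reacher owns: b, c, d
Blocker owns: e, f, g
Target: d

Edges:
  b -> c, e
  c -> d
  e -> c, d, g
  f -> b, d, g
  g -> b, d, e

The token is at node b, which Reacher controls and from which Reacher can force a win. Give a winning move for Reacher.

c

A0 = {d}
A1: add {c} — c (Reacher) has c→d.
A2: add {b} — b (Reacher) has b→c.
A3 = A2; e.g. e (Blocker) can still go to g. Fixed point.
From b, successor c is in the attractor (rank 1); the other successor e is not.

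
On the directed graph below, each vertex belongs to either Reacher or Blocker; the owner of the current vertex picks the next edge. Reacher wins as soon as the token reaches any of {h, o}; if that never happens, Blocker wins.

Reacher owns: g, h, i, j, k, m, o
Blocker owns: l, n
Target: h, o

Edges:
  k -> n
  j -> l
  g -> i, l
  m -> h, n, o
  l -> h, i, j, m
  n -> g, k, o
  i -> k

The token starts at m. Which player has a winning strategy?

A0 = {h, o}
A1: add {m} — m (Reacher) has m→h.
A2 = A1; e.g. g (Reacher) has no edge into A1. Fixed point.
m ∈ A1, so Reacher can force the target.

Reacher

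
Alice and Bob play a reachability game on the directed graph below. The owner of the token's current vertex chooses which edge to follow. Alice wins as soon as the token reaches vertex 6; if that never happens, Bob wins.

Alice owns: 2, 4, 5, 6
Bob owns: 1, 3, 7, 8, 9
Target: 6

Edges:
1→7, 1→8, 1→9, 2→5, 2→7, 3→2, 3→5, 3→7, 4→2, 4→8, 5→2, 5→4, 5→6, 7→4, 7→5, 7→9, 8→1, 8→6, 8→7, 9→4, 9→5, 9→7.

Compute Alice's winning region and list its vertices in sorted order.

2, 4, 5, 6

A0 = {6}
A1: add {5} — 5 (Alice) has 5→6.
A2: add {2} — 2 (Alice) has 2→5.
A3: add {4} — 4 (Alice) has 4→2.
A4 = A3; e.g. 1 (Bob) can still go to 7. Fixed point.
Alice's winning region = {2, 4, 5, 6}.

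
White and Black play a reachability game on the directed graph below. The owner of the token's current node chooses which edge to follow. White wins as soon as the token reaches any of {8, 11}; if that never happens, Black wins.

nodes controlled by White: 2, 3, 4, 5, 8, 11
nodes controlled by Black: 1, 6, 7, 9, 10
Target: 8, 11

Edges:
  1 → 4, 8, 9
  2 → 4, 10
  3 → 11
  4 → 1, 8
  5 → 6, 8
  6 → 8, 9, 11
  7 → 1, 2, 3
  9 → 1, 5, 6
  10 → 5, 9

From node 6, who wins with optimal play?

Black

A0 = {8, 11}
A1: add {3, 4, 5} — 3 (White) has 3→11; 4 (White) has 4→8; 5 (White) has 5→8.
A2: add {2} — 2 (White) has 2→4.
A3 = A2; e.g. 1 (Black) can still go to 9. Fixed point.
6 never enters the attractor, so Black can avoid the target forever.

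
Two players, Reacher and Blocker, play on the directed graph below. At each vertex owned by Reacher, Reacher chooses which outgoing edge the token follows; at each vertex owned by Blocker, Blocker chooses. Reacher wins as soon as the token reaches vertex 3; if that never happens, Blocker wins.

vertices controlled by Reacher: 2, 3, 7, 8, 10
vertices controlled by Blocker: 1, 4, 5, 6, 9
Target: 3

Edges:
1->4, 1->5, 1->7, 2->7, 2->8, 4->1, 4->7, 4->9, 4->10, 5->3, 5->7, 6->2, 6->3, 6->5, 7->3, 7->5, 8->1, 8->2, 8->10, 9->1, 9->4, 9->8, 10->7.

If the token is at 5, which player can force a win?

Reacher

A0 = {3}
A1: add {7} — 7 (Reacher) has 7→3.
A2: add {2, 5, 10} — 2 (Reacher) has 2→7; 5 (Blocker): all of {3, 7} already in; 10 (Reacher) has 10→7.
5 ∈ A2, so Reacher can force the target.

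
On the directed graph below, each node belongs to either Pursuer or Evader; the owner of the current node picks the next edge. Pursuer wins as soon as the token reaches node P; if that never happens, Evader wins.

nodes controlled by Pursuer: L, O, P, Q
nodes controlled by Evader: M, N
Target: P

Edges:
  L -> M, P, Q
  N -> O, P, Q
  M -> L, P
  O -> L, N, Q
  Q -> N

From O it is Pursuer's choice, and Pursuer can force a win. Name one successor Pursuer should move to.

A0 = {P}
A1: add {L} — L (Pursuer) has L→P.
A2: add {M, O} — M (Evader): all of {L, P} already in; O (Pursuer) has O→L.
A3 = A2; e.g. N (Evader) can still go to Q. Fixed point.
From O, successor L is in the attractor (rank 1); the other successors N, Q are not.

L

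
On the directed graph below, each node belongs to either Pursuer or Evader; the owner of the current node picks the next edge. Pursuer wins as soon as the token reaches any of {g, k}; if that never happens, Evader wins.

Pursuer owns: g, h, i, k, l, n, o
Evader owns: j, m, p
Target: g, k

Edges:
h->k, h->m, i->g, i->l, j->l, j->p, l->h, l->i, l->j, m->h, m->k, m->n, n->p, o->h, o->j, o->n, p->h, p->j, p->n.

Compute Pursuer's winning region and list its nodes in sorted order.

A0 = {g, k}
A1: add {h, i} — h (Pursuer) has h→k; i (Pursuer) has i→g.
A2: add {l, o} — l (Pursuer) has l→h; o (Pursuer) has o→h.
A3 = A2; e.g. j (Evader) can still go to p. Fixed point.
Pursuer's winning region = {g, h, i, k, l, o}.

g, h, i, k, l, o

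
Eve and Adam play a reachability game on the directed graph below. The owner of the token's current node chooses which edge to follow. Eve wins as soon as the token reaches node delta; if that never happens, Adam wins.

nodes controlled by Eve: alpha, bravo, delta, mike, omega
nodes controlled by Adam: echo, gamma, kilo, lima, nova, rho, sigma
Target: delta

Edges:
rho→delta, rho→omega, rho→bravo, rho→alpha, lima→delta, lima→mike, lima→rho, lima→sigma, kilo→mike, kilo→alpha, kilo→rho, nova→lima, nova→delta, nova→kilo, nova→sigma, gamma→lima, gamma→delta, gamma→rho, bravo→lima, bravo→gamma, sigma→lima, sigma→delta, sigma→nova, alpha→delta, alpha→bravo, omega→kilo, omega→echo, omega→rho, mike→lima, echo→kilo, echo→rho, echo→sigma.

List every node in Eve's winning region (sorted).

alpha, delta

A0 = {delta}
A1: add {alpha} — alpha (Eve) has alpha→delta.
A2 = A1; e.g. lima (Adam) can still go to mike. Fixed point.
Eve's winning region = {alpha, delta}.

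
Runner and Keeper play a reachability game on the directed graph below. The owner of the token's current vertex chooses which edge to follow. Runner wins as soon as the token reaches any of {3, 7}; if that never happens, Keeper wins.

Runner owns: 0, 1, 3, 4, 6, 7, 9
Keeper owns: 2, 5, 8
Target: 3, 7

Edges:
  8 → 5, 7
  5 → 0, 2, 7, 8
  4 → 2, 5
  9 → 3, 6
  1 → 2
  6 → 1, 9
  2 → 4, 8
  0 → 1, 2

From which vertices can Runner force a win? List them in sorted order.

3, 6, 7, 9

A0 = {3, 7}
A1: add {9} — 9 (Runner) has 9→3.
A2: add {6} — 6 (Runner) has 6→9.
A3 = A2; e.g. 0 (Runner) has no edge into A2. Fixed point.
Runner's winning region = {3, 6, 7, 9}.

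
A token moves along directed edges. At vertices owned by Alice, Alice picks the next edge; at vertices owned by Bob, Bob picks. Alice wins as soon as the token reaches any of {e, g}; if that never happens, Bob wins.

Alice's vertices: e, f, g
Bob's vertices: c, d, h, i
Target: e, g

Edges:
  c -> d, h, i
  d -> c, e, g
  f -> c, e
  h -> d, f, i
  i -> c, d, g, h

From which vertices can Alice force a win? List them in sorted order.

e, f, g

A0 = {e, g}
A1: add {f} — f (Alice) has f→e.
A2 = A1; e.g. c (Bob) can still go to d. Fixed point.
Alice's winning region = {e, f, g}.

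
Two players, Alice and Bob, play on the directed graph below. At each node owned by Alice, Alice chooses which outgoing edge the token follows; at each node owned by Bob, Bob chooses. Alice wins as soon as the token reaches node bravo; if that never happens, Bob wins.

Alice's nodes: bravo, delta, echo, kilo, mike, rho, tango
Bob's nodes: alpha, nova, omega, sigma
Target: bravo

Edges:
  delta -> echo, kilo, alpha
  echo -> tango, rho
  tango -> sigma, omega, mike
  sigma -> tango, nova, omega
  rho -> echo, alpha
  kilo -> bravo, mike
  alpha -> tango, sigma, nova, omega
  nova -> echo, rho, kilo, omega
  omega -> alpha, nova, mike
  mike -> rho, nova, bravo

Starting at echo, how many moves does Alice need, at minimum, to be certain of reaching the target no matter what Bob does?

3

A0 = {bravo}
A1: add {kilo, mike} — kilo (Alice) has kilo→bravo; mike (Alice) has mike→bravo.
A2: add {delta, tango} — delta (Alice) has delta→kilo; tango (Alice) has tango→mike.
A3: add {echo} — echo (Alice) has echo→tango.
echo enters the attractor at level 3, so Alice can force the target in 3 moves from there.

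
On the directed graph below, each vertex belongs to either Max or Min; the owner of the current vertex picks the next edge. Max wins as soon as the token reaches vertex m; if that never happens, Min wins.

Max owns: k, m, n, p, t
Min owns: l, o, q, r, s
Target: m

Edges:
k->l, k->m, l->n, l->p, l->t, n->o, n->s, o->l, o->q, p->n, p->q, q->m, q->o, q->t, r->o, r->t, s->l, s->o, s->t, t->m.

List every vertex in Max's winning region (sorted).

A0 = {m}
A1: add {k, t} — k (Max) has k→m; t (Max) has t→m.
A2 = A1; e.g. l (Min) can still go to n. Fixed point.
Max's winning region = {k, m, t}.

k, m, t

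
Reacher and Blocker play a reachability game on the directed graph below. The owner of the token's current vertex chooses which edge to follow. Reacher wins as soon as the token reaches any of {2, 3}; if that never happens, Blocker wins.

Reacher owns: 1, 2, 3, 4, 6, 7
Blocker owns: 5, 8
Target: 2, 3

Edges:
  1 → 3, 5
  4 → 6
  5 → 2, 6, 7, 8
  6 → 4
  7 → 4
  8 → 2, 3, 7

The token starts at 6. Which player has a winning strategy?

Blocker

A0 = {2, 3}
A1: add {1} — 1 (Reacher) has 1→3.
A2 = A1; e.g. 4 (Reacher) has no edge into A1. Fixed point.
6 never enters the attractor, so Blocker can avoid the target forever.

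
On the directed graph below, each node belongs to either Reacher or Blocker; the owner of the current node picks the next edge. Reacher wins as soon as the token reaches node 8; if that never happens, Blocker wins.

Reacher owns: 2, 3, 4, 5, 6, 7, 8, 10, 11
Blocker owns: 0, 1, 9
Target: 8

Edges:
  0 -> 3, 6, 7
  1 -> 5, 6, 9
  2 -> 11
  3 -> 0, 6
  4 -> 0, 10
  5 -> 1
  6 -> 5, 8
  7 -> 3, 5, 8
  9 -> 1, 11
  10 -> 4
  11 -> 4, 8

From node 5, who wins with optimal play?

Blocker

A0 = {8}
A1: add {6, 7, 11} — 6 (Reacher) has 6→8; 7 (Reacher) has 7→8; 11 (Reacher) has 11→8.
A2: add {2, 3} — 2 (Reacher) has 2→11; 3 (Reacher) has 3→6.
A3: add {0} — 0 (Blocker): all of {3, 6, 7} already in.
A4: add {4} — 4 (Reacher) has 4→0.
A5: add {10} — 10 (Reacher) has 10→4.
A6 = A5; e.g. 1 (Blocker) can still go to 5. Fixed point.
5 never enters the attractor, so Blocker can avoid the target forever.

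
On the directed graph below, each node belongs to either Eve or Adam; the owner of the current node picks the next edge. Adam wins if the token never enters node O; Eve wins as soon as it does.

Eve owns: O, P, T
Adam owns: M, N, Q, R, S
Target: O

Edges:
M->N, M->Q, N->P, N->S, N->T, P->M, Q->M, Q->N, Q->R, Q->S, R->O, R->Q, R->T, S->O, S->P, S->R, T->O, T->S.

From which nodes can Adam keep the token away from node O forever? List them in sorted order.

A0 = {O}
A1: add {T} — T (Eve) has T→O.
A2 = A1; e.g. M (Adam) can still go to N. Fixed point.
Eve's attractor = {O, T}; Adam avoids the target exactly from the complement.

M, N, P, Q, R, S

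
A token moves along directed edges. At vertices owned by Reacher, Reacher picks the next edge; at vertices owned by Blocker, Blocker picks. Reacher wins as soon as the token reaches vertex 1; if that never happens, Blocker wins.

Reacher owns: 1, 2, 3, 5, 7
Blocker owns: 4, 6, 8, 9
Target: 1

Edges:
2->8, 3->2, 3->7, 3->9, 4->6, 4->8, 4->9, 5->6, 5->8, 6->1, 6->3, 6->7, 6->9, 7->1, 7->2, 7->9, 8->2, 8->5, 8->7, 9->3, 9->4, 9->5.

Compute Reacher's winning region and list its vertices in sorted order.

1, 3, 7

A0 = {1}
A1: add {7} — 7 (Reacher) has 7→1.
A2: add {3} — 3 (Reacher) has 3→7.
A3 = A2; e.g. 2 (Reacher) has no edge into A2. Fixed point.
Reacher's winning region = {1, 3, 7}.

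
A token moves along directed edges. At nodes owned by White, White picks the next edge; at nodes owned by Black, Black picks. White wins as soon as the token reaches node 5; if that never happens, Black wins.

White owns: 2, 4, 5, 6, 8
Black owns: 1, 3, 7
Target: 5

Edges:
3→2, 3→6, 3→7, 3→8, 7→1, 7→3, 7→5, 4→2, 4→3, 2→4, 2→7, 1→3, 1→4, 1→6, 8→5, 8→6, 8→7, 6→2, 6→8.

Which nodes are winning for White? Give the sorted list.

A0 = {5}
A1: add {8} — 8 (White) has 8→5.
A2: add {6} — 6 (White) has 6→8.
A3 = A2; e.g. 1 (Black) can still go to 3. Fixed point.
White's winning region = {5, 6, 8}.

5, 6, 8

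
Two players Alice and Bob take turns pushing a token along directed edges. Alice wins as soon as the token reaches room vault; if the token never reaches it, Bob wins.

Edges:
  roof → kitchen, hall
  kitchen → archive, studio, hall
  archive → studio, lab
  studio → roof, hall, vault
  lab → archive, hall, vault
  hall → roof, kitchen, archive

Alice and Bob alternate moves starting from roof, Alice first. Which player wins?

Track states (vertex, player-to-move).
A0 = {(vault,Alice), (vault,Bob)}
A1: add {(studio,Alice), (lab,Alice)}.
A2: add {(archive,Bob)}.
A3: add {(kitchen,Alice), (hall,Alice)}.
A4: add {(roof,Bob)}.
A5 = A4; e.g. (roof,Alice) stays out. (roof,Alice) never enters ⇒ Bob avoids the target.

Bob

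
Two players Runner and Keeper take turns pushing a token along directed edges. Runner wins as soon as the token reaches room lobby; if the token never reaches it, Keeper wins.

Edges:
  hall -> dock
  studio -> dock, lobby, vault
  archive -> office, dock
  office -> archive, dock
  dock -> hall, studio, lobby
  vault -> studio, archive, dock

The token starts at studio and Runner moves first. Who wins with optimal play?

Runner

Track states (vertex, player-to-move).
A0 = {(lobby,Runner), (lobby,Keeper)}
A1: add {(studio,Runner), (dock,Runner)}.
(studio,Runner) ∈ A1 ⇒ Runner forces the target.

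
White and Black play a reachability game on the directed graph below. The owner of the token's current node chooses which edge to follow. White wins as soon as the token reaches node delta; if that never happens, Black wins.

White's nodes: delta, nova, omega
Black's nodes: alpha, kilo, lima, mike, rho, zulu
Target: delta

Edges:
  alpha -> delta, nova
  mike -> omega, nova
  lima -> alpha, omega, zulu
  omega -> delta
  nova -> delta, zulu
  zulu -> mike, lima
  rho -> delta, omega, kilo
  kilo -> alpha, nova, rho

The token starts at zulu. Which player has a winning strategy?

A0 = {delta}
A1: add {nova, omega} — omega (White) has omega→delta; nova (White) has nova→delta.
A2: add {alpha, mike} — alpha (Black): all of {delta, nova} already in; mike (Black): all of {omega, nova} already in.
A3 = A2; e.g. lima (Black) can still go to zulu. Fixed point.
zulu never enters the attractor, so Black can avoid the target forever.

Black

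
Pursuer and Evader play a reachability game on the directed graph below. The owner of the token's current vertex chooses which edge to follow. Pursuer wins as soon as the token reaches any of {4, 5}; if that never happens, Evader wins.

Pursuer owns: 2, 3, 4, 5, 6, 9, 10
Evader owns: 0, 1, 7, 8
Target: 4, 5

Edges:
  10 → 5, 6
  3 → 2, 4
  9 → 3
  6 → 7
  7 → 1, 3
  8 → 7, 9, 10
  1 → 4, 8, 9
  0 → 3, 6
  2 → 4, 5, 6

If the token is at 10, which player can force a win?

A0 = {4, 5}
A1: add {2, 3, 10} — 2 (Pursuer) has 2→4; 3 (Pursuer) has 3→4; 10 (Pursuer) has 10→5.
10 ∈ A1, so Pursuer can force the target.

Pursuer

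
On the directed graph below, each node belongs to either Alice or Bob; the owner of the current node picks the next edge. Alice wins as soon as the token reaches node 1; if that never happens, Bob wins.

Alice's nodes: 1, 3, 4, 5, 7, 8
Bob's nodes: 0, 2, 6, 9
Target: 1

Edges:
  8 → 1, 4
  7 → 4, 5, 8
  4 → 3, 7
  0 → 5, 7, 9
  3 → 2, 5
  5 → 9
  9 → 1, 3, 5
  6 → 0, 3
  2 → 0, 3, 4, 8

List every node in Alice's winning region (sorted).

1, 4, 7, 8

A0 = {1}
A1: add {8} — 8 (Alice) has 8→1.
A2: add {7} — 7 (Alice) has 7→8.
A3: add {4} — 4 (Alice) has 4→7.
A4 = A3; e.g. 0 (Bob) can still go to 5. Fixed point.
Alice's winning region = {1, 4, 7, 8}.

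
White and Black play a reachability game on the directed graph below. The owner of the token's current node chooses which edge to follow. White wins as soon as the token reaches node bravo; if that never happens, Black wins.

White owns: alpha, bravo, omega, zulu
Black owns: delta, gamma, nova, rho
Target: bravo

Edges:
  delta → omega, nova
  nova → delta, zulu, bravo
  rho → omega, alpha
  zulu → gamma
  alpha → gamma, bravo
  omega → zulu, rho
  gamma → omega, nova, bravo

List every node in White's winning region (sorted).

alpha, bravo

A0 = {bravo}
A1: add {alpha} — alpha (White) has alpha→bravo.
A2 = A1; e.g. delta (Black) can still go to omega. Fixed point.
White's winning region = {alpha, bravo}.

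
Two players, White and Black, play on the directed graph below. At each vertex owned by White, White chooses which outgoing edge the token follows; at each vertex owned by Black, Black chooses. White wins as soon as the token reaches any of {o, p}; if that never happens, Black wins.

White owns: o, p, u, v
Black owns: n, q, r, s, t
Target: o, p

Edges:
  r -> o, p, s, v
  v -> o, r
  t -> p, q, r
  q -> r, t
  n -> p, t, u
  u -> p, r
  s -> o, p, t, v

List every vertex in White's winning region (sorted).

A0 = {o, p}
A1: add {u, v} — u (White) has u→p; v (White) has v→o.
A2 = A1; e.g. n (Black) can still go to t. Fixed point.
White's winning region = {o, p, u, v}.

o, p, u, v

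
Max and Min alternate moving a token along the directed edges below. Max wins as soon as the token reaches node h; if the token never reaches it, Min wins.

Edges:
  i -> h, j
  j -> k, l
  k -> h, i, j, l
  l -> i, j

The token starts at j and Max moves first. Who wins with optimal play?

Track states (vertex, player-to-move).
A0 = {(h,Max), (h,Min)}
A1: add {(i,Max), (k,Max)}.
A2 = A1; e.g. (i,Min) stays out. (j,Max) never enters ⇒ Min avoids the target.

Min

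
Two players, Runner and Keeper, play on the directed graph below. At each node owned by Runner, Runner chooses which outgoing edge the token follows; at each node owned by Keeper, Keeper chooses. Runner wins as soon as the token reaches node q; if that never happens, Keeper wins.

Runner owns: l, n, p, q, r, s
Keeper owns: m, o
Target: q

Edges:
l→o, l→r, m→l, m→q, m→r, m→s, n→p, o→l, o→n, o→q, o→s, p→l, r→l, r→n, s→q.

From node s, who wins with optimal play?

Runner

A0 = {q}
A1: add {s} — s (Runner) has s→q.
A2 = A1; e.g. l (Runner) has no edge into A1. Fixed point.
s ∈ A1, so Runner can force the target.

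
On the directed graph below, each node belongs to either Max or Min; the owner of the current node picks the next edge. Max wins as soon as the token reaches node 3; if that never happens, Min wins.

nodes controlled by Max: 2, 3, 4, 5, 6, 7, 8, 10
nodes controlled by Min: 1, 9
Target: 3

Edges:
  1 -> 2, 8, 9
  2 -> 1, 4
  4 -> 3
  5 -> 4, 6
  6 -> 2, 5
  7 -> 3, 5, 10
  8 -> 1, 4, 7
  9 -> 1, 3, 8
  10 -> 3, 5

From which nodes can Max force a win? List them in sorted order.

A0 = {3}
A1: add {4, 7, 10} — 4 (Max) has 4→3; 7 (Max) has 7→3; 10 (Max) has 10→3.
A2: add {2, 5, 8} — 2 (Max) has 2→4; 5 (Max) has 5→4; 8 (Max) has 8→4.
A3: add {6} — 6 (Max) has 6→2.
A4 = A3; e.g. 1 (Min) can still go to 9. Fixed point.
Max's winning region = {2, 3, 4, 5, 6, 7, 8, 10}.

2, 3, 4, 5, 6, 7, 8, 10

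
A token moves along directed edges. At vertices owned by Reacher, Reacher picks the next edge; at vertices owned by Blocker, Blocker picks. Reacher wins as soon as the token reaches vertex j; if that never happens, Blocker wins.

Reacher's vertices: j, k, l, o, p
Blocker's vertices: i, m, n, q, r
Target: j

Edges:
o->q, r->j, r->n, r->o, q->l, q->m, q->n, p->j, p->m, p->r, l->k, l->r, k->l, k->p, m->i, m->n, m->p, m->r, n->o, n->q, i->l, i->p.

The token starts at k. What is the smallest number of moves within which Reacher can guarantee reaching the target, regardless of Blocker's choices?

A0 = {j}
A1: add {p} — p (Reacher) has p→j.
A2: add {k} — k (Reacher) has k→p.
k enters the attractor at level 2, so Reacher can force the target in 2 moves from there.

2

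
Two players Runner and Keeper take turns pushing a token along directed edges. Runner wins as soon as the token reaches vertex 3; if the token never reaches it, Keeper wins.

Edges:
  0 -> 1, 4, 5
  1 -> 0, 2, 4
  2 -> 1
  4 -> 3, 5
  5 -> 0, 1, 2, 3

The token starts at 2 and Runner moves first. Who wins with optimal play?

Keeper

Track states (vertex, player-to-move).
A0 = {(3,Runner), (3,Keeper)}
A1: add {(4,Runner), (5,Runner)}.
A2: add {(4,Keeper)}.
A3: add {(0,Runner), (1,Runner)}.
A4: add {(0,Keeper), (2,Keeper)}.
A5 = A4; e.g. (1,Keeper) stays out. (2,Runner) never enters ⇒ Keeper avoids the target.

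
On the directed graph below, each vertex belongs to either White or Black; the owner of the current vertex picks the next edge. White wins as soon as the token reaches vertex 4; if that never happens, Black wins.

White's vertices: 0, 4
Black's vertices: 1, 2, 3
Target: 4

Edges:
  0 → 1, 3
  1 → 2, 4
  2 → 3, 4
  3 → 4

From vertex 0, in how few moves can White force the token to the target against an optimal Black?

A0 = {4}
A1: add {3} — 3 (Black): all of {4} already in.
A2: add {0, 2} — 0 (White) has 0→3; 2 (Black): all of {3, 4} already in.
0 enters the attractor at level 2, so White can force the target in 2 moves from there.

2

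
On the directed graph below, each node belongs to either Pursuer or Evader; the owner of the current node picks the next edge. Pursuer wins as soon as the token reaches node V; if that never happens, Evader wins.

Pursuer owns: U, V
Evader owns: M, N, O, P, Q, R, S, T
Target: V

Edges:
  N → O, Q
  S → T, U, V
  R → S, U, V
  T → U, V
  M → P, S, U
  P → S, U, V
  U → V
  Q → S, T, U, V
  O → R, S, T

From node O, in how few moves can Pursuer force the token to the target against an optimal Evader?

5

A0 = {V}
A1: add {U} — U (Pursuer) has U→V.
A2: add {T} — T (Evader): all of {U, V} already in.
A3: add {S} — S (Evader): all of {T, U, V} already in.
A4: add {P, Q, R} — P (Evader): all of {S, U, V} already in; Q (Evader): all of {S, T, U, V} already in; R (Evader): all of {S, U, V} already in.
A5: add {M, O} — M (Evader): all of {P, S, U} already in; O (Evader): all of {R, S, T} already in.
O enters the attractor at level 5, so Pursuer can force the target in 5 moves from there.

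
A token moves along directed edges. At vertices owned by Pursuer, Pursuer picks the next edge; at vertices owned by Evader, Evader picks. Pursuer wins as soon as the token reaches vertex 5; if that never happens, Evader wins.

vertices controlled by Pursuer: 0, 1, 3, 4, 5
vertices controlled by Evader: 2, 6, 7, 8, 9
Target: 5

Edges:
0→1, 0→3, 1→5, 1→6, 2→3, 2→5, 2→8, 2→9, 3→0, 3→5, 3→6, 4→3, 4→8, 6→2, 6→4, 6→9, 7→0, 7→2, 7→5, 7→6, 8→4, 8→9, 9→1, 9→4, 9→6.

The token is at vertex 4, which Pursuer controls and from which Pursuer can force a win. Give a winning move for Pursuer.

A0 = {5}
A1: add {1, 3} — 1 (Pursuer) has 1→5; 3 (Pursuer) has 3→5.
A2: add {0, 4} — 0 (Pursuer) has 0→1; 4 (Pursuer) has 4→3.
A3 = A2; e.g. 2 (Evader) can still go to 8. Fixed point.
From 4, successor 3 is in the attractor (rank 1); the other successor 8 is not.

3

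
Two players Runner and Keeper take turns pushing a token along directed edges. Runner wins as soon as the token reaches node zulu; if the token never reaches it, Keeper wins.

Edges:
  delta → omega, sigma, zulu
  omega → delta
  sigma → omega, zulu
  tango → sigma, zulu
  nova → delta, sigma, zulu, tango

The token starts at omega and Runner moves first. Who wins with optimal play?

Keeper

Track states (vertex, player-to-move).
A0 = {(zulu,Runner), (zulu,Keeper)}
A1: add {(delta,Runner), (sigma,Runner), (tango,Runner), (nova,Runner)}.
A2: add {(omega,Keeper), (tango,Keeper), (nova,Keeper)}.
A3 = A2; e.g. (delta,Keeper) stays out. (omega,Runner) never enters ⇒ Keeper avoids the target.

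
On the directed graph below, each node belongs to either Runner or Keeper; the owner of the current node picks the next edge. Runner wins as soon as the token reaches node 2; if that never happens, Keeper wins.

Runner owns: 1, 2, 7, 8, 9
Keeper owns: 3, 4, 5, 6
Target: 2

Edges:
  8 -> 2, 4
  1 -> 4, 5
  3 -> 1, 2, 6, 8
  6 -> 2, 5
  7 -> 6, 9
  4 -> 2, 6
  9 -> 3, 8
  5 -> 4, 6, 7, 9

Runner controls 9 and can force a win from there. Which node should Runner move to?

8

A0 = {2}
A1: add {8} — 8 (Runner) has 8→2.
A2: add {9} — 9 (Runner) has 9→8.
A3: add {7} — 7 (Runner) has 7→9.
A4 = A3; e.g. 1 (Runner) has no edge into A3. Fixed point.
From 9, successor 8 is in the attractor (rank 1); the other successor 3 is not.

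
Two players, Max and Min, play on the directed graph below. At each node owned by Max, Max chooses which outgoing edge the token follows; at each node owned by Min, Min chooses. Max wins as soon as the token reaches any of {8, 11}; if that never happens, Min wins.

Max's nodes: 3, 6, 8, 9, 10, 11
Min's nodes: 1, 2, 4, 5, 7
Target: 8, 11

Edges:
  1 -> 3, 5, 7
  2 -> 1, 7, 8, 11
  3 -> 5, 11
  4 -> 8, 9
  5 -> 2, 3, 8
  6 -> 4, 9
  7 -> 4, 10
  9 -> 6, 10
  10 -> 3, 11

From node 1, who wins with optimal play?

Min

A0 = {8, 11}
A1: add {3, 10} — 3 (Max) has 3→11; 10 (Max) has 10→11.
A2: add {9} — 9 (Max) has 9→10.
A3: add {4, 6} — 4 (Min): all of {8, 9} already in; 6 (Max) has 6→9.
A4: add {7} — 7 (Min): all of {4, 10} already in.
A5 = A4; e.g. 1 (Min) can still go to 5. Fixed point.
1 never enters the attractor, so Min can avoid the target forever.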